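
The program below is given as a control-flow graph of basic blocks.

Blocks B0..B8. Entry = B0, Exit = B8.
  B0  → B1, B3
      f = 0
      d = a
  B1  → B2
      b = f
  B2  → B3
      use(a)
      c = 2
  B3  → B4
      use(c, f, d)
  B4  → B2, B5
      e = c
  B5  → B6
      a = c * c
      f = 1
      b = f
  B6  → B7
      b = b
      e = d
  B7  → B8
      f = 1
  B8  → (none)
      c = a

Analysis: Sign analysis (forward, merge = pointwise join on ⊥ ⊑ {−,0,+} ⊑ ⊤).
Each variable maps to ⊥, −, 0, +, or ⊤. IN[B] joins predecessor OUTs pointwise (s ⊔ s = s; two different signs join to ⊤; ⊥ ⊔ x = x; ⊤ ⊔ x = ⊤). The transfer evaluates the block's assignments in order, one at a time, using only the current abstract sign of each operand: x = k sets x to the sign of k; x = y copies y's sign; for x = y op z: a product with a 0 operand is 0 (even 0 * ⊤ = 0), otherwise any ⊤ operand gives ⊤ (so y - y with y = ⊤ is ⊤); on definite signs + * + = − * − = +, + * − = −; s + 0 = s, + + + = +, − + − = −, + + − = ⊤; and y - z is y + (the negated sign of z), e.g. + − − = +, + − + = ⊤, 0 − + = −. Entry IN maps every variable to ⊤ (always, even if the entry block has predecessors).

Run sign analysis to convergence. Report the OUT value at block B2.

Answer: {a: ⊤, b: ⊤, c: +, d: ⊤, e: ⊤, f: 0}

Derivation:
Converged values:
  B0: | IN=(all ⊤) | OUT={f:0; rest ⊤}
  B1: | IN={f:0; rest ⊤} | OUT={b:0, f:0; rest ⊤}
  B2: | IN={f:0; rest ⊤} | OUT={c:+, f:0; rest ⊤}
  B3: | IN={f:0; rest ⊤} | OUT={f:0; rest ⊤}
  B4: | IN={f:0; rest ⊤} | OUT={f:0; rest ⊤}
  B5: | IN={f:0; rest ⊤} | OUT={b:+, f:+; rest ⊤}
  B6: | IN={b:+, f:+; rest ⊤} | OUT={b:+, f:+; rest ⊤}
  B7: | IN={b:+, f:+; rest ⊤} | OUT={b:+, f:+; rest ⊤}
  B8: | IN={b:+, f:+; rest ⊤} | OUT={b:+, f:+; rest ⊤}

Merge at B2: IN[B2] = OUT[B1] ⊔ OUT[B4] = {a: ⊤, b: ⊤, c: ⊤, d: ⊤, e: ⊤, f: 0}
Applying B2's transfer function to that IN value gives OUT[B2] (row B2 above).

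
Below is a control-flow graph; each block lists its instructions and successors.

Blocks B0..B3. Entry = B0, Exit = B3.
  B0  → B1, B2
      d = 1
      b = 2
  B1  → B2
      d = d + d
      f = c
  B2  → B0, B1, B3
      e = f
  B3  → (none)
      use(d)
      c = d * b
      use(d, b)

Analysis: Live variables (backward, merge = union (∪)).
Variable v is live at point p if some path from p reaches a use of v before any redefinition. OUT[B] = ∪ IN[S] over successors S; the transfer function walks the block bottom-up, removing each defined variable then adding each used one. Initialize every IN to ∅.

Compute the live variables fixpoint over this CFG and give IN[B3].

Fixpoint table:
  B0:   IN={c, f}   OUT={b, c, d, f}
  B1:   IN={b, c, d}   OUT={b, c, d, f}
  B2:   IN={b, c, d, f}   OUT={b, c, d, f}
  B3:   IN={b, d}   OUT={}

B3 is the boundary node: OUT[B3] = {}
Applying B3's transfer function to that OUT value gives IN[B3] (row B3 above).

Answer: {b, d}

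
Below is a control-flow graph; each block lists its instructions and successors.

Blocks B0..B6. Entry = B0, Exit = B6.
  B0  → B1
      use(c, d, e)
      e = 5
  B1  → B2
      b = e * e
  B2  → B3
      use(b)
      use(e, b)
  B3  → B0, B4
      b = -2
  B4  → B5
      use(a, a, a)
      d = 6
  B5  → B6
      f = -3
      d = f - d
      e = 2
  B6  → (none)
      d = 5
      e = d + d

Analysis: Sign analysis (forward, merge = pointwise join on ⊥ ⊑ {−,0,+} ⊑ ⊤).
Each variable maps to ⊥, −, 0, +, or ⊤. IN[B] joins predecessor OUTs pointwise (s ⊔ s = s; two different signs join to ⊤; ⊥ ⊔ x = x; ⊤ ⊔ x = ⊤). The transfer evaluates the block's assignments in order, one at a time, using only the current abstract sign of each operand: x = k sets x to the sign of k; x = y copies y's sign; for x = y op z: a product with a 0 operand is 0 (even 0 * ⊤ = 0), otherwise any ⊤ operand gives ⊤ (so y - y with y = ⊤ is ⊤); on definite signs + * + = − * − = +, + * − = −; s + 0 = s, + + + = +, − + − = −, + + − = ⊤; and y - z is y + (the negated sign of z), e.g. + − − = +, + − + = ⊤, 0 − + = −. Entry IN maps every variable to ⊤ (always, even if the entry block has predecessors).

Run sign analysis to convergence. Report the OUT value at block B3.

Fixpoint table:
  B0:  IN=(all ⊤)  OUT={e:+; rest ⊤}
  B1:  IN={e:+; rest ⊤}  OUT={b:+, e:+; rest ⊤}
  B2:  IN={b:+, e:+; rest ⊤}  OUT={b:+, e:+; rest ⊤}
  B3:  IN={b:+, e:+; rest ⊤}  OUT={b:-, e:+; rest ⊤}
  B4:  IN={b:-, e:+; rest ⊤}  OUT={b:-, d:+, e:+; rest ⊤}
  B5:  IN={b:-, d:+, e:+; rest ⊤}  OUT={b:-, d:-, e:+, f:-; rest ⊤}
  B6:  IN={b:-, d:-, e:+, f:-; rest ⊤}  OUT={b:-, d:+, e:+, f:-; rest ⊤}

Merge at B3: IN[B3] = OUT[B2] = {a: ⊤, b: +, c: ⊤, d: ⊤, e: +, f: ⊤}
Applying B3's transfer function to that IN value gives OUT[B3] (row B3 above).

Answer: {a: ⊤, b: -, c: ⊤, d: ⊤, e: +, f: ⊤}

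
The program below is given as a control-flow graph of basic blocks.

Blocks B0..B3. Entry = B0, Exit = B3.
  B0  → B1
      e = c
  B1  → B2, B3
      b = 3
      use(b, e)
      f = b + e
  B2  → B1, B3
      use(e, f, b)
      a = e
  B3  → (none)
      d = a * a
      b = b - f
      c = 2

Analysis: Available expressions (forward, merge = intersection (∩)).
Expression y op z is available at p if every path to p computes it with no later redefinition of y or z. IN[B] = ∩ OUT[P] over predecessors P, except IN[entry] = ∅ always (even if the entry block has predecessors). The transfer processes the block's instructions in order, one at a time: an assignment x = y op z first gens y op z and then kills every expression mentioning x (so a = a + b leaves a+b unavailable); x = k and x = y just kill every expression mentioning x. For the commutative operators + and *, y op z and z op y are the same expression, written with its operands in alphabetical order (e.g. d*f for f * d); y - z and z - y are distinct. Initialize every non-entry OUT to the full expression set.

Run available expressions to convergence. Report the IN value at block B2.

Answer: {b+e}

Working:
Converged values:
  B0:  IN={}  OUT={}
  B1:  IN={}  OUT={b+e}
  B2:  IN={b+e}  OUT={b+e}
  B3:  IN={b+e}  OUT={a*a}

Merge at B2: IN[B2] = OUT[B1] = {b+e}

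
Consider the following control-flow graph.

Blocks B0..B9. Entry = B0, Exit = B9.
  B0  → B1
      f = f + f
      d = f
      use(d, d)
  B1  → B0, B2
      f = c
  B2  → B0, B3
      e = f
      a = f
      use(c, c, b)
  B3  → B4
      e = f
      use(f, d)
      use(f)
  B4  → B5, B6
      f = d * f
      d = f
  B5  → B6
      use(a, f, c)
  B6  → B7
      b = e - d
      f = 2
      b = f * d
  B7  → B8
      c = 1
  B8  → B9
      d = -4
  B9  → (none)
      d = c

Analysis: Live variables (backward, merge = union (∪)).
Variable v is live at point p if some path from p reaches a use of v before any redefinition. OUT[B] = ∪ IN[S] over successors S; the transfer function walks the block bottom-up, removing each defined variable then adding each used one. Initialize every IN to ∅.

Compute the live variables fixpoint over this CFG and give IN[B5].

Answer: {a, c, d, e, f}

Trace:
Per-block solution:
  B0: | IN={b, c, f} | OUT={b, c, d}
  B1: | IN={b, c, d} | OUT={b, c, d, f}
  B2: | IN={b, c, d, f} | OUT={a, b, c, d, f}
  B3: | IN={a, c, d, f} | OUT={a, c, d, e, f}
  B4: | IN={a, c, d, e, f} | OUT={a, c, d, e, f}
  B5: | IN={a, c, d, e, f} | OUT={d, e}
  B6: | IN={d, e} | OUT={}
  B7: | IN={} | OUT={c}
  B8: | IN={c} | OUT={c}
  B9: | IN={c} | OUT={}

Merge at B5: OUT[B5] = IN[B6] = {d, e}
Applying B5's transfer function to that OUT value gives IN[B5] (row B5 above).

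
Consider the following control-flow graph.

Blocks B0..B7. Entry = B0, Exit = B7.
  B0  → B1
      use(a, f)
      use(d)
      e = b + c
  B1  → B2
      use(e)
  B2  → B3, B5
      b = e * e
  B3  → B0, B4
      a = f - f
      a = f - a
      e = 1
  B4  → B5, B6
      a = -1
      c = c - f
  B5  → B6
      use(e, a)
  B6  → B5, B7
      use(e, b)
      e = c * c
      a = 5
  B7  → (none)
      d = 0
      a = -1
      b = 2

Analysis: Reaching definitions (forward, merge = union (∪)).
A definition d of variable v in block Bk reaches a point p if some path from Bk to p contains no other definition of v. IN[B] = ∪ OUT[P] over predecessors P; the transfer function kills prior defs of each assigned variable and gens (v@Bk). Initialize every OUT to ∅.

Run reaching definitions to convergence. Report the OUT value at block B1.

Answer: {a@B3, b@B2, e@B0}

Working:
Converged values:
  B0:   IN={a@B3, b@B2, e@B3}   OUT={a@B3, b@B2, e@B0}
  B1:   IN={a@B3, b@B2, e@B0}   OUT={a@B3, b@B2, e@B0}
  B2:   IN={a@B3, b@B2, e@B0}   OUT={a@B3, b@B2, e@B0}
  B3:   IN={a@B3, b@B2, e@B0}   OUT={a@B3, b@B2, e@B3}
  B4:   IN={a@B3, b@B2, e@B3}   OUT={a@B4, b@B2, c@B4, e@B3}
  B5:   IN={a@B3, a@B4, a@B6, b@B2, c@B4, e@B0, e@B3, e@B6}   OUT={a@B3, a@B4, a@B6, b@B2, c@B4, e@B0, e@B3, e@B6}
  B6:   IN={a@B3, a@B4, a@B6, b@B2, c@B4, e@B0, e@B3, e@B6}   OUT={a@B6, b@B2, c@B4, e@B6}
  B7:   IN={a@B6, b@B2, c@B4, e@B6}   OUT={a@B7, b@B7, c@B4, d@B7, e@B6}

Merge at B1: IN[B1] = OUT[B0] = {a@B3, b@B2, e@B0}
Applying B1's transfer function to that IN value gives OUT[B1] (row B1 above).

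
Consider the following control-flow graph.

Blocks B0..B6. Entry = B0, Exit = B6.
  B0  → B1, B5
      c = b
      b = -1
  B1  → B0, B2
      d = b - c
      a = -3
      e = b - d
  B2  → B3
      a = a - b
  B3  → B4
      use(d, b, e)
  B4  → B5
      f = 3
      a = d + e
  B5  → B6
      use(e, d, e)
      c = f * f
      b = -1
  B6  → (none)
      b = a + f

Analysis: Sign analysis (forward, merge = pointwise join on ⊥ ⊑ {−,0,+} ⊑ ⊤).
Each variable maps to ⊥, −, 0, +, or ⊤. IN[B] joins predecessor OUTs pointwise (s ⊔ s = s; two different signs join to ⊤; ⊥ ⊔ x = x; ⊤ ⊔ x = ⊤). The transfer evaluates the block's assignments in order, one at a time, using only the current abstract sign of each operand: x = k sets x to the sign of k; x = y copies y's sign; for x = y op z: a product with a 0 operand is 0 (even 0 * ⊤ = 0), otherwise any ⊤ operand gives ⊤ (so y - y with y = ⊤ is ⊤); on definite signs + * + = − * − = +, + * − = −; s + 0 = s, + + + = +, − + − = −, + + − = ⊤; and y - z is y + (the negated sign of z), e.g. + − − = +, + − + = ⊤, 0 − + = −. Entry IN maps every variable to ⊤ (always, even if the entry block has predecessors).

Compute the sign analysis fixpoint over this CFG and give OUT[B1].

Converged values:
  B0: | IN=(all ⊤) | OUT={b:-; rest ⊤}
  B1: | IN={b:-; rest ⊤} | OUT={a:-, b:-; rest ⊤}
  B2: | IN={a:-, b:-; rest ⊤} | OUT={b:-; rest ⊤}
  B3: | IN={b:-; rest ⊤} | OUT={b:-; rest ⊤}
  B4: | IN={b:-; rest ⊤} | OUT={b:-, f:+; rest ⊤}
  B5: | IN={b:-; rest ⊤} | OUT={b:-; rest ⊤}
  B6: | IN={b:-; rest ⊤} | OUT=(all ⊤)

Merge at B1: IN[B1] = OUT[B0] = {a: ⊤, b: -, c: ⊤, d: ⊤, e: ⊤, f: ⊤}
Applying B1's transfer function to that IN value gives OUT[B1] (row B1 above).

Answer: {a: -, b: -, c: ⊤, d: ⊤, e: ⊤, f: ⊤}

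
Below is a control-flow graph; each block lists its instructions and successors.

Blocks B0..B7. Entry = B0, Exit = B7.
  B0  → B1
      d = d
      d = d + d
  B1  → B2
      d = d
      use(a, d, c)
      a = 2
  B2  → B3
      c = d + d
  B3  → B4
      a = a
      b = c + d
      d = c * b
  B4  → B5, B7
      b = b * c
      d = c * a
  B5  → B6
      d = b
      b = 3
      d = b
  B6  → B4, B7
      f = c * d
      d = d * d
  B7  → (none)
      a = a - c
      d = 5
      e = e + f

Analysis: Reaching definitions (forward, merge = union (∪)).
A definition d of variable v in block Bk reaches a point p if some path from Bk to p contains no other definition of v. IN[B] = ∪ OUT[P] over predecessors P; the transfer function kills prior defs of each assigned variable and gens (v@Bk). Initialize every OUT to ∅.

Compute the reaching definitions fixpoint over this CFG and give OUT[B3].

Answer: {a@B3, b@B3, c@B2, d@B3}

Working:
Per-block solution:
  B0: | IN={} | OUT={d@B0}
  B1: | IN={d@B0} | OUT={a@B1, d@B1}
  B2: | IN={a@B1, d@B1} | OUT={a@B1, c@B2, d@B1}
  B3: | IN={a@B1, c@B2, d@B1} | OUT={a@B3, b@B3, c@B2, d@B3}
  B4: | IN={a@B3, b@B3, b@B5, c@B2, d@B3, d@B6, f@B6} | OUT={a@B3, b@B4, c@B2, d@B4, f@B6}
  B5: | IN={a@B3, b@B4, c@B2, d@B4, f@B6} | OUT={a@B3, b@B5, c@B2, d@B5, f@B6}
  B6: | IN={a@B3, b@B5, c@B2, d@B5, f@B6} | OUT={a@B3, b@B5, c@B2, d@B6, f@B6}
  B7: | IN={a@B3, b@B4, b@B5, c@B2, d@B4, d@B6, f@B6} | OUT={a@B7, b@B4, b@B5, c@B2, d@B7, e@B7, f@B6}

Merge at B3: IN[B3] = OUT[B2] = {a@B1, c@B2, d@B1}
Applying B3's transfer function to that IN value gives OUT[B3] (row B3 above).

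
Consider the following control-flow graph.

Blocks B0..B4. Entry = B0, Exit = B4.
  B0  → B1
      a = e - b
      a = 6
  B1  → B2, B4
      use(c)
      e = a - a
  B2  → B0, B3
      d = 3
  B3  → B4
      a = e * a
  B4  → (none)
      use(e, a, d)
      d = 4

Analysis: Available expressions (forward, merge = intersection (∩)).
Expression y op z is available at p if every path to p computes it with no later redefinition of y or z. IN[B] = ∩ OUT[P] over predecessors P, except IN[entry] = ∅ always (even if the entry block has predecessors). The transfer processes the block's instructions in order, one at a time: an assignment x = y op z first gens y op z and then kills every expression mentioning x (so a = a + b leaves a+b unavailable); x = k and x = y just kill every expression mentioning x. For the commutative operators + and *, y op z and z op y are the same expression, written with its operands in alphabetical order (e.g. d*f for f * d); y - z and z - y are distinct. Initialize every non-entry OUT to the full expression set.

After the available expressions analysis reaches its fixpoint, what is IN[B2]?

Answer: {a-a}

Trace:
Per-block solution:
  B0: | IN={} | OUT={e-b}
  B1: | IN={e-b} | OUT={a-a}
  B2: | IN={a-a} | OUT={a-a}
  B3: | IN={a-a} | OUT={}
  B4: | IN={} | OUT={}

Merge at B2: IN[B2] = OUT[B1] = {a-a}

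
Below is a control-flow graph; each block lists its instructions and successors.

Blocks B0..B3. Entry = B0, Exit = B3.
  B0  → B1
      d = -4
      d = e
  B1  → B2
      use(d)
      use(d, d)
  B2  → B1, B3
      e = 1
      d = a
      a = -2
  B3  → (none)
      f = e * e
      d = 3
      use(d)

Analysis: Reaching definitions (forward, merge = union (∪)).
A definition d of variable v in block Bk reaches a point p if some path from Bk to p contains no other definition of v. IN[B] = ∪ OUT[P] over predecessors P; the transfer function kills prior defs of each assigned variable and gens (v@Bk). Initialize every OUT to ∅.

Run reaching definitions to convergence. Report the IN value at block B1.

Answer: {a@B2, d@B0, d@B2, e@B2}

Trace:
Converged values:
  B0:   IN={}   OUT={d@B0}
  B1:   IN={a@B2, d@B0, d@B2, e@B2}   OUT={a@B2, d@B0, d@B2, e@B2}
  B2:   IN={a@B2, d@B0, d@B2, e@B2}   OUT={a@B2, d@B2, e@B2}
  B3:   IN={a@B2, d@B2, e@B2}   OUT={a@B2, d@B3, e@B2, f@B3}

Merge at B1: IN[B1] = OUT[B0] ⊔ OUT[B2] = {a@B2, d@B0, d@B2, e@B2}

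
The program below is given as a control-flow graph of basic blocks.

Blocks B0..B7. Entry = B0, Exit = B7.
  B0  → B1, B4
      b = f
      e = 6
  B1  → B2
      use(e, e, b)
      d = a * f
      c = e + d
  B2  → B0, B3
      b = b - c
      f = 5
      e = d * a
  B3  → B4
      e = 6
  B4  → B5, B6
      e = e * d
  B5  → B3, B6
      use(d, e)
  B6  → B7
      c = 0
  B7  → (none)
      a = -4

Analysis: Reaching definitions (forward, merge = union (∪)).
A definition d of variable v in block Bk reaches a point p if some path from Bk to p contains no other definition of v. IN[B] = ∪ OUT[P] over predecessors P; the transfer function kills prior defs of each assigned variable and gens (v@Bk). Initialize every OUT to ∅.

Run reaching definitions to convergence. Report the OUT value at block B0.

Answer: {b@B0, c@B1, d@B1, e@B0, f@B2}

Derivation:
Converged values:
  B0:  IN={b@B2, c@B1, d@B1, e@B2, f@B2}  OUT={b@B0, c@B1, d@B1, e@B0, f@B2}
  B1:  IN={b@B0, c@B1, d@B1, e@B0, f@B2}  OUT={b@B0, c@B1, d@B1, e@B0, f@B2}
  B2:  IN={b@B0, c@B1, d@B1, e@B0, f@B2}  OUT={b@B2, c@B1, d@B1, e@B2, f@B2}
  B3:  IN={b@B0, b@B2, c@B1, d@B1, e@B2, e@B4, f@B2}  OUT={b@B0, b@B2, c@B1, d@B1, e@B3, f@B2}
  B4:  IN={b@B0, b@B2, c@B1, d@B1, e@B0, e@B3, f@B2}  OUT={b@B0, b@B2, c@B1, d@B1, e@B4, f@B2}
  B5:  IN={b@B0, b@B2, c@B1, d@B1, e@B4, f@B2}  OUT={b@B0, b@B2, c@B1, d@B1, e@B4, f@B2}
  B6:  IN={b@B0, b@B2, c@B1, d@B1, e@B4, f@B2}  OUT={b@B0, b@B2, c@B6, d@B1, e@B4, f@B2}
  B7:  IN={b@B0, b@B2, c@B6, d@B1, e@B4, f@B2}  OUT={a@B7, b@B0, b@B2, c@B6, d@B1, e@B4, f@B2}

Merge at B0 (entry node, so the boundary value {} is joined with the incoming edge(s)): IN[B0] = {} ⊔ OUT[B2] = {b@B2, c@B1, d@B1, e@B2, f@B2}
Applying B0's transfer function to that IN value gives OUT[B0] (row B0 above).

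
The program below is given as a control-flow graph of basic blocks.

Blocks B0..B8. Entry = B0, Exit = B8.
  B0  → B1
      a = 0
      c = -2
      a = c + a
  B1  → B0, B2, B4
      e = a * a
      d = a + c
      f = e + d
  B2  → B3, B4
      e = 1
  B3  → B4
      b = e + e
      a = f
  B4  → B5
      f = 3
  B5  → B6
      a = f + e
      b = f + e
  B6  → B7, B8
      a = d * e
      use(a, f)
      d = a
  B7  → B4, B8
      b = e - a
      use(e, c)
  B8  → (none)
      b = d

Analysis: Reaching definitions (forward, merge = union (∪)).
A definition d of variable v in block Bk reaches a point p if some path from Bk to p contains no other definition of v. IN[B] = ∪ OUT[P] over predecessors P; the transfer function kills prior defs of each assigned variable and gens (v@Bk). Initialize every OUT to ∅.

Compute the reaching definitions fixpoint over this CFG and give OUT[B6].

Per-block solution:
  B0: | IN={a@B0, c@B0, d@B1, e@B1, f@B1} | OUT={a@B0, c@B0, d@B1, e@B1, f@B1}
  B1: | IN={a@B0, c@B0, d@B1, e@B1, f@B1} | OUT={a@B0, c@B0, d@B1, e@B1, f@B1}
  B2: | IN={a@B0, c@B0, d@B1, e@B1, f@B1} | OUT={a@B0, c@B0, d@B1, e@B2, f@B1}
  B3: | IN={a@B0, c@B0, d@B1, e@B2, f@B1} | OUT={a@B3, b@B3, c@B0, d@B1, e@B2, f@B1}
  B4: | IN={a@B0, a@B3, a@B6, b@B3, b@B7, c@B0, d@B1, d@B6, e@B1, e@B2, f@B1, f@B4} | OUT={a@B0, a@B3, a@B6, b@B3, b@B7, c@B0, d@B1, d@B6, e@B1, e@B2, f@B4}
  B5: | IN={a@B0, a@B3, a@B6, b@B3, b@B7, c@B0, d@B1, d@B6, e@B1, e@B2, f@B4} | OUT={a@B5, b@B5, c@B0, d@B1, d@B6, e@B1, e@B2, f@B4}
  B6: | IN={a@B5, b@B5, c@B0, d@B1, d@B6, e@B1, e@B2, f@B4} | OUT={a@B6, b@B5, c@B0, d@B6, e@B1, e@B2, f@B4}
  B7: | IN={a@B6, b@B5, c@B0, d@B6, e@B1, e@B2, f@B4} | OUT={a@B6, b@B7, c@B0, d@B6, e@B1, e@B2, f@B4}
  B8: | IN={a@B6, b@B5, b@B7, c@B0, d@B6, e@B1, e@B2, f@B4} | OUT={a@B6, b@B8, c@B0, d@B6, e@B1, e@B2, f@B4}

Merge at B6: IN[B6] = OUT[B5] = {a@B5, b@B5, c@B0, d@B1, d@B6, e@B1, e@B2, f@B4}
Applying B6's transfer function to that IN value gives OUT[B6] (row B6 above).

Answer: {a@B6, b@B5, c@B0, d@B6, e@B1, e@B2, f@B4}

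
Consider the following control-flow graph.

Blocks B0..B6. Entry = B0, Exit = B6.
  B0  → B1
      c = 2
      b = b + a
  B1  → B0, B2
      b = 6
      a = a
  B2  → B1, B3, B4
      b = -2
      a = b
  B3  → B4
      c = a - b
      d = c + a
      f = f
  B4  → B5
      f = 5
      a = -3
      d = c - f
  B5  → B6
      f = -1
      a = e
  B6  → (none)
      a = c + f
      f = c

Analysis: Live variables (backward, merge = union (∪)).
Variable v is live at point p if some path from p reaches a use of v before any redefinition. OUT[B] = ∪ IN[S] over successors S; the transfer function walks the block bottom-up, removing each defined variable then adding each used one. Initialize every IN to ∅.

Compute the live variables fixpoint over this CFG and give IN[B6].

Answer: {c, f}

Trace:
Converged values:
  B0:   IN={a, b, e, f}   OUT={a, c, e, f}
  B1:   IN={a, c, e, f}   OUT={a, b, c, e, f}
  B2:   IN={c, e, f}   OUT={a, b, c, e, f}
  B3:   IN={a, b, e, f}   OUT={c, e}
  B4:   IN={c, e}   OUT={c, e}
  B5:   IN={c, e}   OUT={c, f}
  B6:   IN={c, f}   OUT={}

B6 is the boundary node: OUT[B6] = {}
Applying B6's transfer function to that OUT value gives IN[B6] (row B6 above).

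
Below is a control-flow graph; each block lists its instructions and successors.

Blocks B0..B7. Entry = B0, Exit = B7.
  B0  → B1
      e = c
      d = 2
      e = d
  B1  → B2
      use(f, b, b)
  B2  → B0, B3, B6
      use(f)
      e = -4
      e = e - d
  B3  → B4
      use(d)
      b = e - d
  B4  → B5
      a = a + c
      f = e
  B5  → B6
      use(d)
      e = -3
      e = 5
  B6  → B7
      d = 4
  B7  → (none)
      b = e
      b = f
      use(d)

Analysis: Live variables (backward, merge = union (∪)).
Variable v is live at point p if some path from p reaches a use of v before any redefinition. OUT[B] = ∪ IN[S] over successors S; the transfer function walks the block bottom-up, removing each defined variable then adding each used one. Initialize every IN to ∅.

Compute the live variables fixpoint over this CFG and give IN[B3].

Fixpoint table:
  B0:  IN={a, b, c, f}  OUT={a, b, c, d, f}
  B1:  IN={a, b, c, d, f}  OUT={a, b, c, d, f}
  B2:  IN={a, b, c, d, f}  OUT={a, b, c, d, e, f}
  B3:  IN={a, c, d, e}  OUT={a, c, d, e}
  B4:  IN={a, c, d, e}  OUT={d, f}
  B5:  IN={d, f}  OUT={e, f}
  B6:  IN={e, f}  OUT={d, e, f}
  B7:  IN={d, e, f}  OUT={}

Merge at B3: OUT[B3] = IN[B4] = {a, c, d, e}
Applying B3's transfer function to that OUT value gives IN[B3] (row B3 above).

Answer: {a, c, d, e}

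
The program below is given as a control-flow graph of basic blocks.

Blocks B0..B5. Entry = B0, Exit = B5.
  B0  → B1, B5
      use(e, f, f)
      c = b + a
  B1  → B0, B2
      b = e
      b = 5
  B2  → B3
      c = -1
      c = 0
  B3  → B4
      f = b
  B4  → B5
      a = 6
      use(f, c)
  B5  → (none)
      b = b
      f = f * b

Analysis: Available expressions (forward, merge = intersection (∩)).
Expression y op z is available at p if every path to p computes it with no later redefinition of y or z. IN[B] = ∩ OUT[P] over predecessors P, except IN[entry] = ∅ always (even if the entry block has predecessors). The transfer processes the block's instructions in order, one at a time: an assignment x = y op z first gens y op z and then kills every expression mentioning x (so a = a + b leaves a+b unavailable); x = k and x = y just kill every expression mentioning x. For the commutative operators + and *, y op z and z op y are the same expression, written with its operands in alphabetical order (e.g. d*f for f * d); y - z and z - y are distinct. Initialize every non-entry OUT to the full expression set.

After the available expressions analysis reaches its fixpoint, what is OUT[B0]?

Answer: {a+b}

Derivation:
Fixpoint table:
  B0:   IN={}   OUT={a+b}
  B1:   IN={a+b}   OUT={}
  B2:   IN={}   OUT={}
  B3:   IN={}   OUT={}
  B4:   IN={}   OUT={}
  B5:   IN={}   OUT={}

Merge at B0 (entry node, so the boundary value {} is joined with the incoming edge(s)): IN[B0] = {} ∩ OUT[B1] = {}
Applying B0's transfer function to that IN value gives OUT[B0] (row B0 above).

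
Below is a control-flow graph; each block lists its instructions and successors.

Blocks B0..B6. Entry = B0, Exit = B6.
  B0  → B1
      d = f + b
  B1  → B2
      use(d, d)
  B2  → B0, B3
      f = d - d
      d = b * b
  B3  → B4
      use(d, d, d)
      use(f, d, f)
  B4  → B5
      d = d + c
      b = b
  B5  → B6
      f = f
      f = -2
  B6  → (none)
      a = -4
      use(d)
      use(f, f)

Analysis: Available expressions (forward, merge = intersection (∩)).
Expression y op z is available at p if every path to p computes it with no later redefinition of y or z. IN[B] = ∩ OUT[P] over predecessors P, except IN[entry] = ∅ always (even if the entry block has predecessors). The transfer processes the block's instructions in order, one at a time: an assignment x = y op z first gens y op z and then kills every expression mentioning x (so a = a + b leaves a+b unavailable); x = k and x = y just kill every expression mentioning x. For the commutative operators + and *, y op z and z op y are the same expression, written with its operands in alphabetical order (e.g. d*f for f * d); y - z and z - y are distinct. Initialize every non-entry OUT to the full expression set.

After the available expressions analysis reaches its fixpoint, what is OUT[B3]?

Per-block solution:
  B0: | IN={} | OUT={b+f}
  B1: | IN={b+f} | OUT={b+f}
  B2: | IN={b+f} | OUT={b*b}
  B3: | IN={b*b} | OUT={b*b}
  B4: | IN={b*b} | OUT={}
  B5: | IN={} | OUT={}
  B6: | IN={} | OUT={}

Merge at B3: IN[B3] = OUT[B2] = {b*b}
Applying B3's transfer function to that IN value gives OUT[B3] (row B3 above).

Answer: {b*b}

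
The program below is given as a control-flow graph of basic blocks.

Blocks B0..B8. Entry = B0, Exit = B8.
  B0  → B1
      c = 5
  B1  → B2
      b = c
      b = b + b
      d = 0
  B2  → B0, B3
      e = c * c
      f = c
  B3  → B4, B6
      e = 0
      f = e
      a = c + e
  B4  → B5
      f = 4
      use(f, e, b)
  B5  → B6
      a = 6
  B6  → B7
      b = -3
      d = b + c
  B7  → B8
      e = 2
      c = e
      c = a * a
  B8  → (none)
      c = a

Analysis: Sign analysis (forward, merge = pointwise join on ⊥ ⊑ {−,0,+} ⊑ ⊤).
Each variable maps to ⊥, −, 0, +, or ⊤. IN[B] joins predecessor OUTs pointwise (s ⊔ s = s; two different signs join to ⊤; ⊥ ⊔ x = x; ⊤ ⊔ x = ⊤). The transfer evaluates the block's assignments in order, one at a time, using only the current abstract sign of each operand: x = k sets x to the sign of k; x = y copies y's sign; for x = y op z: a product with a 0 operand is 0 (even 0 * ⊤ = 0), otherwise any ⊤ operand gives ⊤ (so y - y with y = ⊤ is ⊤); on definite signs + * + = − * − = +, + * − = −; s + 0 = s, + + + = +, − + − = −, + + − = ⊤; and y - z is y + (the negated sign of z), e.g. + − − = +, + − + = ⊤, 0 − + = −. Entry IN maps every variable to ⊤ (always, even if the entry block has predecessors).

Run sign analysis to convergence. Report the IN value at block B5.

Per-block solution:
  B0:   IN=(all ⊤)   OUT={c:+; rest ⊤}
  B1:   IN={c:+; rest ⊤}   OUT={b:+, c:+, d:0; rest ⊤}
  B2:   IN={b:+, c:+, d:0; rest ⊤}   OUT={b:+, c:+, d:0, e:+, f:+; rest ⊤}
  B3:   IN={b:+, c:+, d:0, e:+, f:+; rest ⊤}   OUT={a:+, b:+, c:+, d:0, e:0, f:0; rest ⊤}
  B4:   IN={a:+, b:+, c:+, d:0, e:0, f:0; rest ⊤}   OUT={a:+, b:+, c:+, d:0, e:0, f:+; rest ⊤}
  B5:   IN={a:+, b:+, c:+, d:0, e:0, f:+; rest ⊤}   OUT={a:+, b:+, c:+, d:0, e:0, f:+; rest ⊤}
  B6:   IN={a:+, b:+, c:+, d:0, e:0; rest ⊤}   OUT={a:+, b:-, c:+, e:0; rest ⊤}
  B7:   IN={a:+, b:-, c:+, e:0; rest ⊤}   OUT={a:+, b:-, c:+, e:+; rest ⊤}
  B8:   IN={a:+, b:-, c:+, e:+; rest ⊤}   OUT={a:+, b:-, c:+, e:+; rest ⊤}

Merge at B5: IN[B5] = OUT[B4] = {a: +, b: +, c: +, d: 0, e: 0, f: +}

Answer: {a: +, b: +, c: +, d: 0, e: 0, f: +}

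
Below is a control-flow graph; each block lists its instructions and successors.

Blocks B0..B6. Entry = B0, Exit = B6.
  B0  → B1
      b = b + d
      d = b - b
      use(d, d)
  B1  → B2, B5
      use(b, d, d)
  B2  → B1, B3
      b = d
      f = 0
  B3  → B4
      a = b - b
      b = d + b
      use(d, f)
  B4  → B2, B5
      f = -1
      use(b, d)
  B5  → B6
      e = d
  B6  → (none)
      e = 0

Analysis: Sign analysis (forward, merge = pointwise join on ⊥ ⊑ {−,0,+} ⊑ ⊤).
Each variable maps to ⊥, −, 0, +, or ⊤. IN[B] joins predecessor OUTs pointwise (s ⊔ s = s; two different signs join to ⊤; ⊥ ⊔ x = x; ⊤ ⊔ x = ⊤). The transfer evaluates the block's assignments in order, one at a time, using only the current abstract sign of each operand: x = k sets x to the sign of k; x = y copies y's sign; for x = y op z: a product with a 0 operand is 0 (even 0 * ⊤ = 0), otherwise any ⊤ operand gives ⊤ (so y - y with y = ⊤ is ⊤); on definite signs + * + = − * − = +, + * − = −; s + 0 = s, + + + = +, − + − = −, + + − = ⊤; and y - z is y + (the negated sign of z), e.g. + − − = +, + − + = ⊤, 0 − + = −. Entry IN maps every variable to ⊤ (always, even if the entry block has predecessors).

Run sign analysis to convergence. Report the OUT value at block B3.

Answer: {a: ⊤, b: ⊤, c: ⊤, d: ⊤, e: ⊤, f: 0}

Derivation:
Fixpoint table:
  B0:  IN=(all ⊤)  OUT=(all ⊤)
  B1:  IN=(all ⊤)  OUT=(all ⊤)
  B2:  IN=(all ⊤)  OUT={f:0; rest ⊤}
  B3:  IN={f:0; rest ⊤}  OUT={f:0; rest ⊤}
  B4:  IN={f:0; rest ⊤}  OUT={f:-; rest ⊤}
  B5:  IN=(all ⊤)  OUT=(all ⊤)
  B6:  IN=(all ⊤)  OUT={e:0; rest ⊤}

Merge at B3: IN[B3] = OUT[B2] = {a: ⊤, b: ⊤, c: ⊤, d: ⊤, e: ⊤, f: 0}
Applying B3's transfer function to that IN value gives OUT[B3] (row B3 above).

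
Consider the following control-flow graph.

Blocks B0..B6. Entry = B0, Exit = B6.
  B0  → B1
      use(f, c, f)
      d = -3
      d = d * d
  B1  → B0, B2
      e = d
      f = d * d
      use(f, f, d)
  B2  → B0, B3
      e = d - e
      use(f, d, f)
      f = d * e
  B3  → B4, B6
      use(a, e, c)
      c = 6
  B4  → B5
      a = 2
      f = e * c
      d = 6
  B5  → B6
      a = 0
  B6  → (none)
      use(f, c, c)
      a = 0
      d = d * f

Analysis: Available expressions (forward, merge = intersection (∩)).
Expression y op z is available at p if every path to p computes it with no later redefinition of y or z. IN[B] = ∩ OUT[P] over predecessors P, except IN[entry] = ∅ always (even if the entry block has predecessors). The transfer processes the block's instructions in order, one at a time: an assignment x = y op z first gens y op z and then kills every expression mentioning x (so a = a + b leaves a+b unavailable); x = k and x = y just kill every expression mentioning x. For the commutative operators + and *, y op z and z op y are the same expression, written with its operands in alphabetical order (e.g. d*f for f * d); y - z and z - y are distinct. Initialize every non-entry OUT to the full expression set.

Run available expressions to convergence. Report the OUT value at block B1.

Converged values:
  B0:   IN={}   OUT={}
  B1:   IN={}   OUT={d*d}
  B2:   IN={d*d}   OUT={d*d, d*e}
  B3:   IN={d*d, d*e}   OUT={d*d, d*e}
  B4:   IN={d*d, d*e}   OUT={c*e}
  B5:   IN={c*e}   OUT={c*e}
  B6:   IN={}   OUT={}

Merge at B1: IN[B1] = OUT[B0] = {}
Applying B1's transfer function to that IN value gives OUT[B1] (row B1 above).

Answer: {d*d}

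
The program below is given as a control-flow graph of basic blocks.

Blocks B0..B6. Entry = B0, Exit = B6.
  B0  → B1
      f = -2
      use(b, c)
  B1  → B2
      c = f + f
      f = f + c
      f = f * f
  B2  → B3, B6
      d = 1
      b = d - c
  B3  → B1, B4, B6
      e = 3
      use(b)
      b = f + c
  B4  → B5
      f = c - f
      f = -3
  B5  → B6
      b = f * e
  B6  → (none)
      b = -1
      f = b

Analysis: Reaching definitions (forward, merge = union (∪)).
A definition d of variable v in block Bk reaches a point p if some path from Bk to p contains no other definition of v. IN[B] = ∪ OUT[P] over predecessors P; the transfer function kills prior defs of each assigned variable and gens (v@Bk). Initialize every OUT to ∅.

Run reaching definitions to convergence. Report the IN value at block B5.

Fixpoint table:
  B0: | IN={} | OUT={f@B0}
  B1: | IN={b@B3, c@B1, d@B2, e@B3, f@B0, f@B1} | OUT={b@B3, c@B1, d@B2, e@B3, f@B1}
  B2: | IN={b@B3, c@B1, d@B2, e@B3, f@B1} | OUT={b@B2, c@B1, d@B2, e@B3, f@B1}
  B3: | IN={b@B2, c@B1, d@B2, e@B3, f@B1} | OUT={b@B3, c@B1, d@B2, e@B3, f@B1}
  B4: | IN={b@B3, c@B1, d@B2, e@B3, f@B1} | OUT={b@B3, c@B1, d@B2, e@B3, f@B4}
  B5: | IN={b@B3, c@B1, d@B2, e@B3, f@B4} | OUT={b@B5, c@B1, d@B2, e@B3, f@B4}
  B6: | IN={b@B2, b@B3, b@B5, c@B1, d@B2, e@B3, f@B1, f@B4} | OUT={b@B6, c@B1, d@B2, e@B3, f@B6}

Merge at B5: IN[B5] = OUT[B4] = {b@B3, c@B1, d@B2, e@B3, f@B4}

Answer: {b@B3, c@B1, d@B2, e@B3, f@B4}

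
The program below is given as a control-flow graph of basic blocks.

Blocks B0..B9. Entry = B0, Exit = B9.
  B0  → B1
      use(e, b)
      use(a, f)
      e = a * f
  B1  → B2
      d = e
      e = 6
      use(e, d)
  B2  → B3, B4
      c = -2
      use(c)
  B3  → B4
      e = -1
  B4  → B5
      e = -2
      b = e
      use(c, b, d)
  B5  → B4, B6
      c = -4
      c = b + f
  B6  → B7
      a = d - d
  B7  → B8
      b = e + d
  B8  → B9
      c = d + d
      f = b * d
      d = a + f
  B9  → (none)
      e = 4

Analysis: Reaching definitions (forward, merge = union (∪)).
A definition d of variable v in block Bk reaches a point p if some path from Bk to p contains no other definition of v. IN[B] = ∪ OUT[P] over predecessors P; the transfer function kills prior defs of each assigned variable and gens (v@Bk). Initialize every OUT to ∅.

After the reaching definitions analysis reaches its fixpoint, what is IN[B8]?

Answer: {a@B6, b@B7, c@B5, d@B1, e@B4}

Trace:
Converged values:
  B0:   IN={}   OUT={e@B0}
  B1:   IN={e@B0}   OUT={d@B1, e@B1}
  B2:   IN={d@B1, e@B1}   OUT={c@B2, d@B1, e@B1}
  B3:   IN={c@B2, d@B1, e@B1}   OUT={c@B2, d@B1, e@B3}
  B4:   IN={b@B4, c@B2, c@B5, d@B1, e@B1, e@B3, e@B4}   OUT={b@B4, c@B2, c@B5, d@B1, e@B4}
  B5:   IN={b@B4, c@B2, c@B5, d@B1, e@B4}   OUT={b@B4, c@B5, d@B1, e@B4}
  B6:   IN={b@B4, c@B5, d@B1, e@B4}   OUT={a@B6, b@B4, c@B5, d@B1, e@B4}
  B7:   IN={a@B6, b@B4, c@B5, d@B1, e@B4}   OUT={a@B6, b@B7, c@B5, d@B1, e@B4}
  B8:   IN={a@B6, b@B7, c@B5, d@B1, e@B4}   OUT={a@B6, b@B7, c@B8, d@B8, e@B4, f@B8}
  B9:   IN={a@B6, b@B7, c@B8, d@B8, e@B4, f@B8}   OUT={a@B6, b@B7, c@B8, d@B8, e@B9, f@B8}

Merge at B8: IN[B8] = OUT[B7] = {a@B6, b@B7, c@B5, d@B1, e@B4}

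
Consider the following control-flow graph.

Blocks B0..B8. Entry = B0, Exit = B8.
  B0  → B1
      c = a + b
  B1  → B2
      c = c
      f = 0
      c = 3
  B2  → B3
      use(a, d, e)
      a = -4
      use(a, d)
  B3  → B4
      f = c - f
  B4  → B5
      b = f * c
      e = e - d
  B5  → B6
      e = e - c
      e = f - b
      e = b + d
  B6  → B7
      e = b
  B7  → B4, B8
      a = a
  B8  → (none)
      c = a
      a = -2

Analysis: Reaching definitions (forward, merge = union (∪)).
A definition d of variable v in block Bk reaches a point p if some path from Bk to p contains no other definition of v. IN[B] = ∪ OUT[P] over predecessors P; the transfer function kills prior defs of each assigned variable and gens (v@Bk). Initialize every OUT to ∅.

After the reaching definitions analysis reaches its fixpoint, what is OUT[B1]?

Converged values:
  B0:   IN={}   OUT={c@B0}
  B1:   IN={c@B0}   OUT={c@B1, f@B1}
  B2:   IN={c@B1, f@B1}   OUT={a@B2, c@B1, f@B1}
  B3:   IN={a@B2, c@B1, f@B1}   OUT={a@B2, c@B1, f@B3}
  B4:   IN={a@B2, a@B7, b@B4, c@B1, e@B6, f@B3}   OUT={a@B2, a@B7, b@B4, c@B1, e@B4, f@B3}
  B5:   IN={a@B2, a@B7, b@B4, c@B1, e@B4, f@B3}   OUT={a@B2, a@B7, b@B4, c@B1, e@B5, f@B3}
  B6:   IN={a@B2, a@B7, b@B4, c@B1, e@B5, f@B3}   OUT={a@B2, a@B7, b@B4, c@B1, e@B6, f@B3}
  B7:   IN={a@B2, a@B7, b@B4, c@B1, e@B6, f@B3}   OUT={a@B7, b@B4, c@B1, e@B6, f@B3}
  B8:   IN={a@B7, b@B4, c@B1, e@B6, f@B3}   OUT={a@B8, b@B4, c@B8, e@B6, f@B3}

Merge at B1: IN[B1] = OUT[B0] = {c@B0}
Applying B1's transfer function to that IN value gives OUT[B1] (row B1 above).

Answer: {c@B1, f@B1}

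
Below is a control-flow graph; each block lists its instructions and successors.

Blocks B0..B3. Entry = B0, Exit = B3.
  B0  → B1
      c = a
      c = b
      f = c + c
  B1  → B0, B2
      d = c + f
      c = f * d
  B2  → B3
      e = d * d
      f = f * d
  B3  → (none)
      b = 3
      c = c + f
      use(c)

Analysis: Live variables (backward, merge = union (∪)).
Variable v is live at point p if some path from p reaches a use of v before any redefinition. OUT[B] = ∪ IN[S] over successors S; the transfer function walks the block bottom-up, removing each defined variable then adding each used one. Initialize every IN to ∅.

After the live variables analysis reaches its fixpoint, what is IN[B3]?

Fixpoint table:
  B0:   IN={a, b}   OUT={a, b, c, f}
  B1:   IN={a, b, c, f}   OUT={a, b, c, d, f}
  B2:   IN={c, d, f}   OUT={c, f}
  B3:   IN={c, f}   OUT={}

B3 is the boundary node: OUT[B3] = {}
Applying B3's transfer function to that OUT value gives IN[B3] (row B3 above).

Answer: {c, f}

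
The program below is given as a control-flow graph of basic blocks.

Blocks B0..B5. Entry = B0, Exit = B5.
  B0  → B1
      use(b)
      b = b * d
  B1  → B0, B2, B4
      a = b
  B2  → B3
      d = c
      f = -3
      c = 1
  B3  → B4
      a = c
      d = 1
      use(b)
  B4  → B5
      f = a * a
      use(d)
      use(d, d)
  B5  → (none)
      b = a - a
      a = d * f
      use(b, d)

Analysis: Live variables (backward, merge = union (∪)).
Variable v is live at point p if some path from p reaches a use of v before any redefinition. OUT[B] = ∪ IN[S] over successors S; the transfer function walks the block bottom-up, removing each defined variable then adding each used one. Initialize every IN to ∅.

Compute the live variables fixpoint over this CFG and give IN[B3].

Answer: {b, c}

Derivation:
Converged values:
  B0: | IN={b, c, d} | OUT={b, c, d}
  B1: | IN={b, c, d} | OUT={a, b, c, d}
  B2: | IN={b, c} | OUT={b, c}
  B3: | IN={b, c} | OUT={a, d}
  B4: | IN={a, d} | OUT={a, d, f}
  B5: | IN={a, d, f} | OUT={}

Merge at B3: OUT[B3] = IN[B4] = {a, d}
Applying B3's transfer function to that OUT value gives IN[B3] (row B3 above).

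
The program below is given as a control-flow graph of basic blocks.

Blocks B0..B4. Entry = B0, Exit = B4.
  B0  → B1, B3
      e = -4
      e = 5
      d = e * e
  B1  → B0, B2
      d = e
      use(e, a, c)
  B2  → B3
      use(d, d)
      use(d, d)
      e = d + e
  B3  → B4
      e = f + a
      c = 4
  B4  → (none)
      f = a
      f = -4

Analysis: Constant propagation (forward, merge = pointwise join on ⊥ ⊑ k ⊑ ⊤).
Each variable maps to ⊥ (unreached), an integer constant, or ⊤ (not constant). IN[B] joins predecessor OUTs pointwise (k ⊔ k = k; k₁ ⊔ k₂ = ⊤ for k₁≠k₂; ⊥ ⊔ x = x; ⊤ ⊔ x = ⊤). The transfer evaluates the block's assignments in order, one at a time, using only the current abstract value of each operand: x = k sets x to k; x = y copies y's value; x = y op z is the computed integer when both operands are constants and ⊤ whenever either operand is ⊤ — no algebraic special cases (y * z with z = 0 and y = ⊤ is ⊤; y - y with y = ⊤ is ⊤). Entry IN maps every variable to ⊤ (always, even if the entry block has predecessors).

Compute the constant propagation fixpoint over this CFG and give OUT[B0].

Answer: {a: ⊤, b: ⊤, c: ⊤, d: 25, e: 5, f: ⊤}

Derivation:
Per-block solution:
  B0: | IN=(all ⊤) | OUT={d:25, e:5; rest ⊤}
  B1: | IN={d:25, e:5; rest ⊤} | OUT={d:5, e:5; rest ⊤}
  B2: | IN={d:5, e:5; rest ⊤} | OUT={d:5, e:10; rest ⊤}
  B3: | IN=(all ⊤) | OUT={c:4; rest ⊤}
  B4: | IN={c:4; rest ⊤} | OUT={c:4, f:-4; rest ⊤}

Merge at B0 (entry node, so the boundary value (all ⊤) is joined with the incoming edge(s)): IN[B0] = (all ⊤) ⊔ OUT[B1] = {a: ⊤, b: ⊤, c: ⊤, d: ⊤, e: ⊤, f: ⊤}
Applying B0's transfer function to that IN value gives OUT[B0] (row B0 above).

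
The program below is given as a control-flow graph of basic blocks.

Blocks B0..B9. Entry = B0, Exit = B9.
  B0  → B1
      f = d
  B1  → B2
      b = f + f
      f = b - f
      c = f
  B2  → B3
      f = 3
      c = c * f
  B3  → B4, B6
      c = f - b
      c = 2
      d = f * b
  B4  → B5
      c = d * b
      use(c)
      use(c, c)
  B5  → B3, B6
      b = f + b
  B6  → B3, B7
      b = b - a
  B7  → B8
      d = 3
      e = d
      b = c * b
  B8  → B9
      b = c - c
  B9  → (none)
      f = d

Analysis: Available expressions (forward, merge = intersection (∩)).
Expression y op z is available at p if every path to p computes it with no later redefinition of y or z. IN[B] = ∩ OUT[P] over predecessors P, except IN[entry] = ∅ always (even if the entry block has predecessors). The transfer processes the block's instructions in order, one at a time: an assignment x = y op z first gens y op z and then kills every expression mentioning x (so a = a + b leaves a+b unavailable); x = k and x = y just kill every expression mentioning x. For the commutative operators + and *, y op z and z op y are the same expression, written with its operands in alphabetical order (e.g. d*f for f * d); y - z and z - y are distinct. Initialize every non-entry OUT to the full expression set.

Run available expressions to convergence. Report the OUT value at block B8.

Per-block solution:
  B0: | IN={} | OUT={}
  B1: | IN={} | OUT={}
  B2: | IN={} | OUT={}
  B3: | IN={} | OUT={b*f, f-b}
  B4: | IN={b*f, f-b} | OUT={b*d, b*f, f-b}
  B5: | IN={b*d, b*f, f-b} | OUT={}
  B6: | IN={} | OUT={}
  B7: | IN={} | OUT={}
  B8: | IN={} | OUT={c-c}
  B9: | IN={c-c} | OUT={c-c}

Merge at B8: IN[B8] = OUT[B7] = {}
Applying B8's transfer function to that IN value gives OUT[B8] (row B8 above).

Answer: {c-c}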